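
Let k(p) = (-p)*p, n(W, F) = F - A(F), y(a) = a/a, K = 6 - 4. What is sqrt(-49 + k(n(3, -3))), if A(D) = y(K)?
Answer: I*sqrt(65) ≈ 8.0623*I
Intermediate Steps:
K = 2
y(a) = 1
A(D) = 1
n(W, F) = -1 + F (n(W, F) = F - 1*1 = F - 1 = -1 + F)
k(p) = -p**2
sqrt(-49 + k(n(3, -3))) = sqrt(-49 - (-1 - 3)**2) = sqrt(-49 - 1*(-4)**2) = sqrt(-49 - 1*16) = sqrt(-49 - 16) = sqrt(-65) = I*sqrt(65)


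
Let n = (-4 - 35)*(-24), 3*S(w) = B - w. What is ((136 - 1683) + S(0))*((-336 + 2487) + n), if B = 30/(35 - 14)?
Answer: -4774119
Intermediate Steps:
B = 10/7 (B = 30/21 = 30*(1/21) = 10/7 ≈ 1.4286)
S(w) = 10/21 - w/3 (S(w) = (10/7 - w)/3 = 10/21 - w/3)
n = 936 (n = -39*(-24) = 936)
((136 - 1683) + S(0))*((-336 + 2487) + n) = ((136 - 1683) + (10/21 - 1/3*0))*((-336 + 2487) + 936) = (-1547 + (10/21 + 0))*(2151 + 936) = (-1547 + 10/21)*3087 = -32477/21*3087 = -4774119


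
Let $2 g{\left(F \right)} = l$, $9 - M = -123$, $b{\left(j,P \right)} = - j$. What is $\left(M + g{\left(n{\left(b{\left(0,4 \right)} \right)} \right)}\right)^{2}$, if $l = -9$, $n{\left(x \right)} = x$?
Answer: $\frac{65025}{4} \approx 16256.0$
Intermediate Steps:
$M = 132$ ($M = 9 - -123 = 9 + 123 = 132$)
$g{\left(F \right)} = - \frac{9}{2}$ ($g{\left(F \right)} = \frac{1}{2} \left(-9\right) = - \frac{9}{2}$)
$\left(M + g{\left(n{\left(b{\left(0,4 \right)} \right)} \right)}\right)^{2} = \left(132 - \frac{9}{2}\right)^{2} = \left(\frac{255}{2}\right)^{2} = \frac{65025}{4}$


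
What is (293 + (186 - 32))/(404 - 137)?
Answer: 149/89 ≈ 1.6742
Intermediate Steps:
(293 + (186 - 32))/(404 - 137) = (293 + 154)/267 = 447*(1/267) = 149/89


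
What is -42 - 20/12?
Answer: -131/3 ≈ -43.667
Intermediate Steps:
-42 - 20/12 = -42 - 2*⅚ = -42 - 5/3 = -131/3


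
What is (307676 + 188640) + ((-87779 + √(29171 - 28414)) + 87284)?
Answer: 495821 + √757 ≈ 4.9585e+5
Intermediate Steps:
(307676 + 188640) + ((-87779 + √(29171 - 28414)) + 87284) = 496316 + ((-87779 + √757) + 87284) = 496316 + (-495 + √757) = 495821 + √757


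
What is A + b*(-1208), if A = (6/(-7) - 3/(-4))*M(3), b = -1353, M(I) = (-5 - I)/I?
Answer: 11440970/7 ≈ 1.6344e+6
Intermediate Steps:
M(I) = (-5 - I)/I
A = 2/7 (A = (6/(-7) - 3/(-4))*((-5 - 1*3)/3) = (6*(-1/7) - 3*(-1/4))*((-5 - 3)/3) = (-6/7 + 3/4)*((1/3)*(-8)) = -3/28*(-8/3) = 2/7 ≈ 0.28571)
A + b*(-1208) = 2/7 - 1353*(-1208) = 2/7 + 1634424 = 11440970/7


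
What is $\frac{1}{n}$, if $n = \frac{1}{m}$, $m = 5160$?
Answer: $5160$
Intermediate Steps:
$n = \frac{1}{5160} \approx 0.0001938$
$\frac{1}{n} = \frac{1}{\frac{1}{5160}} = 5160$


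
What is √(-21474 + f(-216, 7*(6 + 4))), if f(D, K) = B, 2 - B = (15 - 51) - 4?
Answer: 2*I*√5358 ≈ 146.4*I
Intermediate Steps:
B = 42 (B = 2 - ((15 - 51) - 4) = 2 - (-36 - 4) = 2 - 1*(-40) = 2 + 40 = 42)
f(D, K) = 42
√(-21474 + f(-216, 7*(6 + 4))) = √(-21474 + 42) = √(-21432) = 2*I*√5358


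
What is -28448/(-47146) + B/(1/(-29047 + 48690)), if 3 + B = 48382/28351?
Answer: -16979899357945/668318123 ≈ -25407.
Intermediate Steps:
B = -36671/28351 (B = -3 + 48382/28351 = -36671/28351 ≈ -1.2935)
-28448/(-47146) + B/(1/(-29047 + 48690)) = -28448/(-47146) - 36671/(28351*(1/(-29047 + 48690))) = -28448*(-1/47146) - 36671/(28351*(1/19643)) = 14224/23573 - 36671/(28351*1/19643) = 14224/23573 - 36671/28351*19643 = 14224/23573 - 720328453/28351 = -16979899357945/668318123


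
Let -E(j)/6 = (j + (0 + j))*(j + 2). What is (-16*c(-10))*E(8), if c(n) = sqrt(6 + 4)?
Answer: 15360*sqrt(10) ≈ 48573.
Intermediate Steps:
E(j) = -12*j*(2 + j) (E(j) = -6*(j + (0 + j))*(j + 2) = -6*(j + j)*(2 + j) = -6*2*j*(2 + j) = -12*j*(2 + j))
c(n) = sqrt(10)
(-16*c(-10))*E(8) = (-16*sqrt(10))*(-12*8*(2 + 8)) = (-16*sqrt(10))*(-12*8*10) = -16*sqrt(10)*(-960) = 15360*sqrt(10)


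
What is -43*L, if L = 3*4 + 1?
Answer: -559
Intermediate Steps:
L = 13 (L = 12 + 1 = 13)
-43*L = -43*13 = -559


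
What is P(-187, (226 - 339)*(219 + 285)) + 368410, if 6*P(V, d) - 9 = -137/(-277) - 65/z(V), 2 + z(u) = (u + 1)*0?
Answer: 408206035/1108 ≈ 3.6842e+5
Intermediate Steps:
z(u) = -2 (z(u) = -2 + (u + 1)*0 = -2 + (1 + u)*0 = -2 + 0 = -2)
P(V, d) = 7755/1108 (P(V, d) = 3/2 + (-137/(-277) - 65/(-2))/6 = 3/2 + (-137*(-1/277) - 65*(-½))/6 = 3/2 + (137/277 + 65/2)/6 = 3/2 + (⅙)*(18279/554) = 3/2 + 6093/1108 = 7755/1108)
P(-187, (226 - 339)*(219 + 285)) + 368410 = 7755/1108 + 368410 = 408206035/1108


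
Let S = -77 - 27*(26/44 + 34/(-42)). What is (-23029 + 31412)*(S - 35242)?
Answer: -45588573111/154 ≈ -2.9603e+8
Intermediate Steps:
S = -10949/154 (S = -77 - 27*(26*(1/44) + 34*(-1/42)) = -77 - 27*(13/22 - 17/21) = -77 - 27*(-101/462) = -77 + 909/154 = -10949/154 ≈ -71.097)
(-23029 + 31412)*(S - 35242) = (-23029 + 31412)*(-10949/154 - 35242) = 8383*(-5438217/154) = -45588573111/154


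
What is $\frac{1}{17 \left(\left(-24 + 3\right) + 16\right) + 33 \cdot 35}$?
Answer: $\frac{1}{1070} \approx 0.00093458$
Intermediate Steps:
$\frac{1}{17 \left(\left(-24 + 3\right) + 16\right) + 33 \cdot 35} = \frac{1}{17 \left(-21 + 16\right) + 1155} = \frac{1}{17 \left(-5\right) + 1155} = \frac{1}{-85 + 1155} = \frac{1}{1070}$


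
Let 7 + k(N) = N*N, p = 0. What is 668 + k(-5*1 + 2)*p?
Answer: 668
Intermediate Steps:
k(N) = -7 + N² (k(N) = -7 + N*N = -7 + N²)
668 + k(-5*1 + 2)*p = 668 + (-7 + (-5*1 + 2)²)*0 = 668 + (-7 + (-5 + 2)²)*0 = 668 + (-7 + (-3)²)*0 = 668 + (-7 + 9)*0 = 668 + 2*0 = 668 + 0 = 668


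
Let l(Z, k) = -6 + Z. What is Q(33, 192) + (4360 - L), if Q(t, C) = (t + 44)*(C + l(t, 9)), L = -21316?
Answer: 42539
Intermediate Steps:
Q(t, C) = (44 + t)*(-6 + C + t) (Q(t, C) = (t + 44)*(C + (-6 + t)) = (44 + t)*(-6 + C + t))
Q(33, 192) + (4360 - L) = (-264 + 33² + 38*33 + 44*192 + 192*33) + (4360 - 1*(-21316)) = (-264 + 1089 + 1254 + 8448 + 6336) + (4360 + 21316) = 16863 + 25676 = 42539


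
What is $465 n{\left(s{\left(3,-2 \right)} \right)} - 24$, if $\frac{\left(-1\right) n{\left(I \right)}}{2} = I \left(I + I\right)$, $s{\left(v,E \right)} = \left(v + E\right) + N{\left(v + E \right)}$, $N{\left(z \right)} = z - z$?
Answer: $-1884$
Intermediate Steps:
$N{\left(z \right)} = 0$
$s{\left(v,E \right)} = E + v$ ($s{\left(v,E \right)} = \left(v + E\right) + 0 = \left(E + v\right) + 0 = E + v$)
$n{\left(I \right)} = - 4 I^{2}$ ($n{\left(I \right)} = - 2 I \left(I + I\right) = - 2 I 2 I = - 2 \cdot 2 I^{2} = - 4 I^{2}$)
$465 n{\left(s{\left(3,-2 \right)} \right)} - 24 = 465 \left(- 4 \left(-2 + 3\right)^{2}\right) - 24 = 465 \left(- 4 \cdot 1^{2}\right) - 24 = 465 \left(\left(-4\right) 1\right) - 24 = 465 \left(-4\right) - 24 = -1860 - 24 = -1884$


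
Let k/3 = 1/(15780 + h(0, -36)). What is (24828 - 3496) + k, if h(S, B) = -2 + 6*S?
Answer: 336576299/15778 ≈ 21332.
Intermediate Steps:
k = 3/15778 (k = 3/(15780 + (-2 + 6*0)) = 3/(15780 + (-2 + 0)) = 3/(15780 - 2) = 3/15778 ≈ 0.00019014)
(24828 - 3496) + k = (24828 - 3496) + 3/15778 = 21332 + 3/15778 = 336576299/15778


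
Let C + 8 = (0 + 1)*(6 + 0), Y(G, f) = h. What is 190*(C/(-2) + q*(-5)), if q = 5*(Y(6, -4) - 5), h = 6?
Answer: -4560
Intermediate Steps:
Y(G, f) = 6
C = -2 (C = -8 + (0 + 1)*(6 + 0) = -8 + 1*6 = -8 + 6 = -2)
q = 5 (q = 5*(6 - 5) = 5*1 = 5)
190*(C/(-2) + q*(-5)) = 190*(-2/(-2) + 5*(-5)) = 190*(-2*(-½) - 25) = 190*(1 - 25) = 190*(-24) = -4560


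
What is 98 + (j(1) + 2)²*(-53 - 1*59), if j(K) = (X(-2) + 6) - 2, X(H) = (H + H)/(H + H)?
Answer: -5390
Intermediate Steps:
X(H) = 1 (X(H) = (2*H)/((2*H)) = (2*H)*(1/(2*H)) = 1)
j(K) = 5 (j(K) = (1 + 6) - 2 = 7 - 2 = 5)
98 + (j(1) + 2)²*(-53 - 1*59) = 98 + (5 + 2)²*(-53 - 1*59) = 98 + 7²*(-53 - 59) = 98 + 49*(-112) = 98 - 5488 = -5390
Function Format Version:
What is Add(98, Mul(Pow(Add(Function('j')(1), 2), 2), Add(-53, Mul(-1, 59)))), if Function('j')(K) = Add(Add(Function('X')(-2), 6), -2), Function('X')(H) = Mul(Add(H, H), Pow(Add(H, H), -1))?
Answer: -5390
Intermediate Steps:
Function('X')(H) = 1 (Function('X')(H) = Mul(Mul(2, H), Pow(Mul(2, H), -1)) = Mul(Mul(2, H), Mul(Rational(1, 2), Pow(H, -1))) = 1)
Function('j')(K) = 5 (Function('j')(K) = Add(Add(1, 6), -2) = Add(7, -2) = 5)
Add(98, Mul(Pow(Add(Function('j')(1), 2), 2), Add(-53, Mul(-1, 59)))) = Add(98, Mul(Pow(Add(5, 2), 2), Add(-53, Mul(-1, 59)))) = Add(98, Mul(Pow(7, 2), Add(-53, -59))) = Add(98, Mul(49, -112)) = Add(98, -5488) = -5390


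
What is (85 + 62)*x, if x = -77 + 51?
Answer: -3822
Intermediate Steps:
x = -26
(85 + 62)*x = (85 + 62)*(-26) = 147*(-26) = -3822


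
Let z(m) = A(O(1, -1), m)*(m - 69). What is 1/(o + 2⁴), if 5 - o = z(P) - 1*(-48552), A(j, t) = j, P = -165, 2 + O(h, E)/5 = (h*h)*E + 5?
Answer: -1/46191 ≈ -2.1649e-5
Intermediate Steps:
O(h, E) = 15 + 5*E*h² (O(h, E) = -10 + 5*((h*h)*E + 5) = -10 + 5*(h²*E + 5) = -10 + 5*(E*h² + 5) = -10 + 5*(5 + E*h²) = -10 + (25 + 5*E*h²) = 15 + 5*E*h²)
z(m) = -690 + 10*m (z(m) = (15 + 5*(-1)*1²)*(m - 69) = (15 + 5*(-1)*1)*(-69 + m) = (15 - 5)*(-69 + m) = 10*(-69 + m) = -690 + 10*m)
o = -46207 (o = 5 - ((-690 + 10*(-165)) - 1*(-48552)) = 5 - ((-690 - 1650) + 48552) = 5 - (-2340 + 48552) = 5 - 1*46212 = 5 - 46212 = -46207)
1/(o + 2⁴) = 1/(-46207 + 2⁴) = 1/(-46207 + 16) = 1/(-46191) = -1/46191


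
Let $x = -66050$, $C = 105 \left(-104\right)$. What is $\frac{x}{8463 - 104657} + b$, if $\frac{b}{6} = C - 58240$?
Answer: $- \frac{19958298095}{48097} \approx -4.1496 \cdot 10^{5}$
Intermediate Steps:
$C = -10920$
$b = -414960$ ($b = 6 \left(-10920 - 58240\right) = 6 \left(-69160\right) = -414960$)
$\frac{x}{8463 - 104657} + b = - \frac{66050}{8463 - 104657} - 414960 = - \frac{66050}{-96194} - 414960 = \left(-66050\right) \left(- \frac{1}{96194}\right) - 414960 = \frac{33025}{48097} - 414960 = - \frac{19958298095}{48097}$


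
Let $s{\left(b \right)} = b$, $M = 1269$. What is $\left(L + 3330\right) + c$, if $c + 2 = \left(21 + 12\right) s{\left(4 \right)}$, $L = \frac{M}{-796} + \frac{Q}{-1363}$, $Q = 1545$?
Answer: $\frac{3750960613}{1084948} \approx 3457.3$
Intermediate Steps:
$L = - \frac{2959467}{1084948}$ ($L = \frac{1269}{-796} + \frac{1545}{-1363} = 1269 \left(- \frac{1}{796}\right) + 1545 \left(- \frac{1}{1363}\right) = - \frac{1269}{796} - \frac{1545}{1363} = - \frac{2959467}{1084948} \approx -2.7277$)
$c = 130$ ($c = -2 + \left(21 + 12\right) 4 = -2 + 33 \cdot 4 = -2 + 132 = 130$)
$\left(L + 3330\right) + c = \left(- \frac{2959467}{1084948} + 3330\right) + 130 = \frac{3609917373}{1084948} + 130 = \frac{3750960613}{1084948}$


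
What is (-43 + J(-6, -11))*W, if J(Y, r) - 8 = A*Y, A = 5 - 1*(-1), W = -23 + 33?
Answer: -710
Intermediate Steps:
W = 10
A = 6 (A = 5 + 1 = 6)
J(Y, r) = 8 + 6*Y
(-43 + J(-6, -11))*W = (-43 + (8 + 6*(-6)))*10 = (-43 + (8 - 36))*10 = (-43 - 28)*10 = -71*10 = -710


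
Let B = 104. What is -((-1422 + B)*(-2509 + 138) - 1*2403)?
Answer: -3122575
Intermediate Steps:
-((-1422 + B)*(-2509 + 138) - 1*2403) = -((-1422 + 104)*(-2509 + 138) - 1*2403) = -(-1318*(-2371) - 2403) = -(3124978 - 2403) = -1*3122575 = -3122575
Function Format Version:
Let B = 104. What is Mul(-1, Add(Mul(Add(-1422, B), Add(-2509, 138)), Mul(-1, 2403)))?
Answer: -3122575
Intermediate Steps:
Mul(-1, Add(Mul(Add(-1422, B), Add(-2509, 138)), Mul(-1, 2403))) = Mul(-1, Add(Mul(Add(-1422, 104), Add(-2509, 138)), Mul(-1, 2403))) = Mul(-1, Add(Mul(-1318, -2371), -2403)) = Mul(-1, Add(3124978, -2403)) = Mul(-1, 3122575) = -3122575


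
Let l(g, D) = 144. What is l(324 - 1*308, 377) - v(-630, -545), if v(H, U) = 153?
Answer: -9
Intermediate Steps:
l(324 - 1*308, 377) - v(-630, -545) = 144 - 1*153 = 144 - 153 = -9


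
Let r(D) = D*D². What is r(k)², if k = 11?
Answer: 1771561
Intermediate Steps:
r(D) = D³
r(k)² = (11³)² = 1331² = 1771561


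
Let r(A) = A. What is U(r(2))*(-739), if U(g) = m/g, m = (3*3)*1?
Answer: -6651/2 ≈ -3325.5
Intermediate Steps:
m = 9 (m = 9*1 = 9)
U(g) = 9/g
U(r(2))*(-739) = (9/2)*(-739) = -6651/2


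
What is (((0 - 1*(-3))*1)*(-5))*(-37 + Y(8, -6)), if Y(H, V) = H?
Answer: 435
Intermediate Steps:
(((0 - 1*(-3))*1)*(-5))*(-37 + Y(8, -6)) = (((0 - 1*(-3))*1)*(-5))*(-37 + 8) = (((0 + 3)*1)*(-5))*(-29) = ((3*1)*(-5))*(-29) = (3*(-5))*(-29) = -15*(-29) = 435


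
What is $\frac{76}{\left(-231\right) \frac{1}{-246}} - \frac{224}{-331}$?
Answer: $\frac{2080040}{25487} \approx 81.612$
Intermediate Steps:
$\frac{76}{\left(-231\right) \frac{1}{-246}} - \frac{224}{-331} = \frac{76}{\left(-231\right) \left(- \frac{1}{246}\right)} - - \frac{224}{331} = \frac{76}{\frac{77}{82}} + \frac{224}{331} = 76 \cdot \frac{82}{77} + \frac{224}{331} = \frac{6232}{77} + \frac{224}{331} = \frac{2080040}{25487}$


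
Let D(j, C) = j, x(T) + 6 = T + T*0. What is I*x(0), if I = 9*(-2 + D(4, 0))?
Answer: -108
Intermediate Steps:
x(T) = -6 + T (x(T) = -6 + (T + T*0) = -6 + (T + 0) = -6 + T)
I = 18 (I = 9*(-2 + 4) = 9*2 = 18)
I*x(0) = 18*(-6 + 0) = 18*(-6) = -108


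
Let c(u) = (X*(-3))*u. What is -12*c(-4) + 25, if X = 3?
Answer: -407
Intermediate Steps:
c(u) = -9*u (c(u) = (3*(-3))*u = -9*u)
-12*c(-4) + 25 = -(-108)*(-4) + 25 = -12*36 + 25 = -432 + 25 = -407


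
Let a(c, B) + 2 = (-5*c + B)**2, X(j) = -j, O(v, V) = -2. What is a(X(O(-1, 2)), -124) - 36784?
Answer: -18830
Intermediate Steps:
a(c, B) = -2 + (B - 5*c)**2 (a(c, B) = -2 + (-5*c + B)**2 = -2 + (B - 5*c)**2)
a(X(O(-1, 2)), -124) - 36784 = (-2 + (-124 - (-5)*(-2))**2) - 36784 = (-2 + (-124 - 5*2)**2) - 36784 = (-2 + (-124 - 10)**2) - 36784 = (-2 + (-134)**2) - 36784 = (-2 + 17956) - 36784 = 17954 - 36784 = -18830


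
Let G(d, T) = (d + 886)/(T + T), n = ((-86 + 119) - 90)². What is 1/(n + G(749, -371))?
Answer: 742/2409123 ≈ 0.00030800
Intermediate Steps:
n = 3249 (n = (33 - 90)² = (-57)² = 3249)
G(d, T) = (886 + d)/(2*T) (G(d, T) = (886 + d)/((2*T)) = (886 + d)*(1/(2*T)) = (886 + d)/(2*T))
1/(n + G(749, -371)) = 1/(3249 + (½)*(886 + 749)/(-371)) = 1/(3249 + (½)*(-1/371)*1635) = 1/(3249 - 1635/742) = 1/(2409123/742) = 742/2409123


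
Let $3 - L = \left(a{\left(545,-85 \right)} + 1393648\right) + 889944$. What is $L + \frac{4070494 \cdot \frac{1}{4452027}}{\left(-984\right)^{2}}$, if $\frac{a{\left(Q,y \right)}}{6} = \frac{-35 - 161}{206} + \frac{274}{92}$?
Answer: $- \frac{11660127693546586674257}{5106026347143264} \approx -2.2836 \cdot 10^{6}$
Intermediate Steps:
$a{\left(Q,y \right)} = \frac{28809}{2369}$ ($a{\left(Q,y \right)} = 6 \left(\frac{-35 - 161}{206} + \frac{274}{92}\right) = 6 \left(\left(-35 - 161\right) \frac{1}{206} + 274 \cdot \frac{1}{92}\right) = 6 \left(\left(-196\right) \frac{1}{206} + \frac{137}{46}\right) = 6 \left(- \frac{98}{103} + \frac{137}{46}\right) = 6 \cdot \frac{9603}{4738} = \frac{28809}{2369}$)
$L = - \frac{5409851150}{2369}$ ($L = 3 - \left(\left(\frac{28809}{2369} + 1393648\right) + 889944\right) = 3 - \left(\frac{3301580921}{2369} + 889944\right) = 3 - \frac{5409858257}{2369} = - \frac{5409851150}{2369} \approx -2.2836 \cdot 10^{6}$)
$L + \frac{4070494 \cdot \frac{1}{4452027}}{\left(-984\right)^{2}} = - \frac{5409851150}{2369} + \frac{4070494 \cdot \frac{1}{4452027}}{\left(-984\right)^{2}} = - \frac{5409851150}{2369} + \frac{4070494 \cdot \frac{1}{4452027}}{968256} = - \frac{5409851150}{2369} + \frac{4070494}{4452027} \cdot \frac{1}{968256} = - \frac{5409851150}{2369} + \frac{2035247}{2155350927456} = - \frac{11660127693546586674257}{5106026347143264}$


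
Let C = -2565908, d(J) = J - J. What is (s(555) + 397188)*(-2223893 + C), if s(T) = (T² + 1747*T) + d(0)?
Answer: -8021949135198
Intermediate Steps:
d(J) = 0
s(T) = T² + 1747*T (s(T) = (T² + 1747*T) + 0 = T² + 1747*T)
(s(555) + 397188)*(-2223893 + C) = (555*(1747 + 555) + 397188)*(-2223893 - 2565908) = (555*2302 + 397188)*(-4789801) = (1277610 + 397188)*(-4789801) = 1674798*(-4789801) = -8021949135198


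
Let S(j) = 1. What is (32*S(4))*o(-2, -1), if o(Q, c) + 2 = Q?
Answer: -128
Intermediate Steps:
o(Q, c) = -2 + Q
(32*S(4))*o(-2, -1) = (32*1)*(-2 - 2) = 32*(-4) = -128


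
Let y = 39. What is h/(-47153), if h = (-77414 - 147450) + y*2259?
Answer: 136763/47153 ≈ 2.9004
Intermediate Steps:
h = -136763 (h = (-77414 - 147450) + 39*2259 = -224864 + 88101 = -136763)
h/(-47153) = -136763/(-47153) = -136763*(-1/47153) = 136763/47153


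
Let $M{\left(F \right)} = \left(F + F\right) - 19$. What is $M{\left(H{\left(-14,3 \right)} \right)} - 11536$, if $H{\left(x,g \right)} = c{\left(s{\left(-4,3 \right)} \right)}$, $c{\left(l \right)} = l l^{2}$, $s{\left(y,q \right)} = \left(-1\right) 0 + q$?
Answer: $-11501$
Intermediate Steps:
$s{\left(y,q \right)} = q$ ($s{\left(y,q \right)} = 0 + q = q$)
$c{\left(l \right)} = l^{3}$
$H{\left(x,g \right)} = 27$ ($H{\left(x,g \right)} = 3^{3} = 27$)
$M{\left(F \right)} = -19 + 2 F$ ($M{\left(F \right)} = 2 F - 19 = -19 + 2 F$)
$M{\left(H{\left(-14,3 \right)} \right)} - 11536 = \left(-19 + 2 \cdot 27\right) - 11536 = \left(-19 + 54\right) - 11536 = 35 - 11536 = -11501$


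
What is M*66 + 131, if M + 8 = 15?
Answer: 593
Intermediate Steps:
M = 7 (M = -8 + 15 = 7)
M*66 + 131 = 7*66 + 131 = 462 + 131 = 593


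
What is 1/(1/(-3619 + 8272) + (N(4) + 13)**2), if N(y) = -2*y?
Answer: 4653/116326 ≈ 0.040000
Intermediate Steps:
1/(1/(-3619 + 8272) + (N(4) + 13)**2) = 1/(1/(-3619 + 8272) + (-2*4 + 13)**2) = 1/(1/4653 + (-8 + 13)**2) = 1/(1/4653 + 5**2) = 1/(1/4653 + 25) = 1/(116326/4653) = 4653/116326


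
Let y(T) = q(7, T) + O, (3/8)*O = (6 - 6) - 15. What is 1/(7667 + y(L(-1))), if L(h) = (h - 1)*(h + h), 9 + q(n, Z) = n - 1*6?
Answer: 1/7619 ≈ 0.00013125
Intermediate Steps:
q(n, Z) = -15 + n (q(n, Z) = -9 + (n - 1*6) = -9 + (n - 6) = -9 + (-6 + n) = -15 + n)
O = -40 (O = 8*((6 - 6) - 15)/3 = 8*(0 - 15)/3 = (8/3)*(-15) = -40)
L(h) = 2*h*(-1 + h) (L(h) = (-1 + h)*(2*h) = 2*h*(-1 + h))
y(T) = -48 (y(T) = (-15 + 7) - 40 = -8 - 40 = -48)
1/(7667 + y(L(-1))) = 1/(7667 - 48) = 1/7619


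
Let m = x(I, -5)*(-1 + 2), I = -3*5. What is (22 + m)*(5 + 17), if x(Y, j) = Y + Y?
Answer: -176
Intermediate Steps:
I = -15
x(Y, j) = 2*Y
m = -30 (m = (2*(-15))*(-1 + 2) = -30*1 = -30)
(22 + m)*(5 + 17) = (22 - 30)*(5 + 17) = -8*22 = -176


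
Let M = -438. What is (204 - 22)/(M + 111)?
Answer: -182/327 ≈ -0.55657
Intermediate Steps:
(204 - 22)/(M + 111) = (204 - 22)/(-438 + 111) = 182/(-327) = -1/327*182 = -182/327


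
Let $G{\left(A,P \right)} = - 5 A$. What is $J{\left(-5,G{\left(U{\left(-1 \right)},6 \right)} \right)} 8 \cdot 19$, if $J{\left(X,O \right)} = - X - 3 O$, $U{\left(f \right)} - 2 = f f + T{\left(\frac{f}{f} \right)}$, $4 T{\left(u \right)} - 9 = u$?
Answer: $13300$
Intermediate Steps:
$T{\left(u \right)} = \frac{9}{4} + \frac{u}{4}$
$U{\left(f \right)} = \frac{9}{2} + f^{2}$ ($U{\left(f \right)} = 2 + \left(f f + \left(\frac{9}{4} + \frac{f \frac{1}{f}}{4}\right)\right) = 2 + \left(f^{2} + \left(\frac{9}{4} + \frac{1}{4} \cdot 1\right)\right) = 2 + \left(f^{2} + \left(\frac{9}{4} + \frac{1}{4}\right)\right) = 2 + \left(f^{2} + \frac{5}{2}\right) = 2 + \left(\frac{5}{2} + f^{2}\right) = \frac{9}{2} + f^{2}$)
$J{\left(-5,G{\left(U{\left(-1 \right)},6 \right)} \right)} 8 \cdot 19 = \left(\left(-1\right) \left(-5\right) - 3 \left(- 5 \left(\frac{9}{2} + \left(-1\right)^{2}\right)\right)\right) 8 \cdot 19 = \left(5 - 3 \left(- 5 \left(\frac{9}{2} + 1\right)\right)\right) 8 \cdot 19 = \left(5 - 3 \left(\left(-5\right) \frac{11}{2}\right)\right) 8 \cdot 19 = \left(5 - - \frac{165}{2}\right) 8 \cdot 19 = \left(5 + \frac{165}{2}\right) 8 \cdot 19 = \frac{175}{2} \cdot 8 \cdot 19 = 700 \cdot 19 = 13300$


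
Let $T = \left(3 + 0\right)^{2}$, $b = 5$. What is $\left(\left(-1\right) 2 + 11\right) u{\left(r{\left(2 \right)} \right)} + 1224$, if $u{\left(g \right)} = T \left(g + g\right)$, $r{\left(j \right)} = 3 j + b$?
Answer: $3006$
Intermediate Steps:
$r{\left(j \right)} = 5 + 3 j$ ($r{\left(j \right)} = 3 j + 5 = 5 + 3 j$)
$T = 9$ ($T = 3^{2} = 9$)
$u{\left(g \right)} = 18 g$ ($u{\left(g \right)} = 9 \left(g + g\right) = 9 \cdot 2 g = 18 g$)
$\left(\left(-1\right) 2 + 11\right) u{\left(r{\left(2 \right)} \right)} + 1224 = \left(\left(-1\right) 2 + 11\right) 18 \left(5 + 3 \cdot 2\right) + 1224 = \left(-2 + 11\right) 18 \left(5 + 6\right) + 1224 = 9 \cdot 18 \cdot 11 + 1224 = 9 \cdot 198 + 1224 = 1782 + 1224 = 3006$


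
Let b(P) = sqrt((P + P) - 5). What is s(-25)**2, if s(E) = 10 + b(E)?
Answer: (10 + I*sqrt(55))**2 ≈ 45.0 + 148.32*I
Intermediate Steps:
b(P) = sqrt(-5 + 2*P) (b(P) = sqrt(2*P - 5) = sqrt(-5 + 2*P))
s(E) = 10 + sqrt(-5 + 2*E)
s(-25)**2 = (10 + sqrt(-5 + 2*(-25)))**2 = (10 + sqrt(-5 - 50))**2 = (10 + sqrt(-55))**2 = (10 + I*sqrt(55))**2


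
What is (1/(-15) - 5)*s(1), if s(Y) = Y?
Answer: -76/15 ≈ -5.0667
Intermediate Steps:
(1/(-15) - 5)*s(1) = (1/(-15) - 5)*1 = (-1/15 - 5)*1 = -76/15*1 = -76/15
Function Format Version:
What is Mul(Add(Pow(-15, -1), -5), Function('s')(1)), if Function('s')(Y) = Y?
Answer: Rational(-76, 15) ≈ -5.0667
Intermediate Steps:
Mul(Add(Pow(-15, -1), -5), Function('s')(1)) = Mul(Add(Pow(-15, -1), -5), 1) = Mul(Add(Rational(-1, 15), -5), 1) = Mul(Rational(-76, 15), 1) = Rational(-76, 15)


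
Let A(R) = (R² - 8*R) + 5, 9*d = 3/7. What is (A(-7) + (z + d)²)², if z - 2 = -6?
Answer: 3069049201/194481 ≈ 15781.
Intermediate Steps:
z = -4 (z = 2 - 6 = -4)
d = 1/21 (d = (3/7)/9 = (3*(⅐))/9 = (⅑)*(3/7) = 1/21 ≈ 0.047619)
A(R) = 5 + R² - 8*R
(A(-7) + (z + d)²)² = ((5 + (-7)² - 8*(-7)) + (-4 + 1/21)²)² = ((5 + 49 + 56) + (-83/21)²)² = (110 + 6889/441)² = (55399/441)² = 3069049201/194481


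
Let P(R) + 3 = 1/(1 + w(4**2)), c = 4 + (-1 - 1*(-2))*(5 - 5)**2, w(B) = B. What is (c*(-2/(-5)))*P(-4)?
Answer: -80/17 ≈ -4.7059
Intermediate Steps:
c = 4 (c = 4 + (-1 + 2)*0**2 = 4 + 1*0 = 4 + 0 = 4)
P(R) = -50/17 (P(R) = -3 + 1/(1 + 4**2) = -3 + 1/(1 + 16) = -3 + 1/17 = -50/17)
(c*(-2/(-5)))*P(-4) = (4*(-2/(-5)))*(-50/17) = (4*(-2*(-1/5)))*(-50/17) = (4*(2/5))*(-50/17) = (8/5)*(-50/17) = -80/17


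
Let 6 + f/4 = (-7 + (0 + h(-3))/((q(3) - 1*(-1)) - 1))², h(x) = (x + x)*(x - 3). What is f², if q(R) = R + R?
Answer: 400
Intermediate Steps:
q(R) = 2*R
h(x) = 2*x*(-3 + x) (h(x) = (2*x)*(-3 + x) = 2*x*(-3 + x))
f = -20 (f = -24 + 4*(-7 + (0 + 2*(-3)*(-3 - 3))/((2*3 - 1*(-1)) - 1))² = -24 + 4*(-7 + (0 + 2*(-3)*(-6))/((6 + 1) - 1))² = -24 + 4*(-7 + (0 + 36)/(7 - 1))² = -24 + 4*(-7 + 36/6)² = -24 + 4*(-7 + 36*(⅙))² = -24 + 4*(-7 + 6)² = -24 + 4*(-1)² = -24 + 4*1 = -24 + 4 = -20)
f² = (-20)² = 400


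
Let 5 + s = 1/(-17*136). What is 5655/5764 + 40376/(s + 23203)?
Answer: 841364431993/309145079100 ≈ 2.7216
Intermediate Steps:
s = -11561/2312 (s = -5 + 1/(-17*136) = -5 + 1/(-2312) = -5 - 1/2312 = -11561/2312 ≈ -5.0004)
5655/5764 + 40376/(s + 23203) = 5655/5764 + 40376/(-11561/2312 + 23203) = 5655*(1/5764) + 40376/(53633775/2312) = 5655/5764 + 40376*(2312/53633775) = 5655/5764 + 93349312/53633775 = 841364431993/309145079100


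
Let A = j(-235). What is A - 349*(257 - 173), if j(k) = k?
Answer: -29551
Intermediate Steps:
A = -235
A - 349*(257 - 173) = -235 - 349*(257 - 173) = -235 - 349*84 = -235 - 1*29316 = -235 - 29316 = -29551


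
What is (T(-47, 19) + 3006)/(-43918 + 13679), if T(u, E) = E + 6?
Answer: -3031/30239 ≈ -0.10023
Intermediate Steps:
T(u, E) = 6 + E
(T(-47, 19) + 3006)/(-43918 + 13679) = ((6 + 19) + 3006)/(-43918 + 13679) = (25 + 3006)/(-30239) = 3031*(-1/30239) = -3031/30239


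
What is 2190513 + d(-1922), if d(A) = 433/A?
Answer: 4210165553/1922 ≈ 2.1905e+6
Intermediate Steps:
2190513 + d(-1922) = 2190513 + 433/(-1922) = 2190513 + 433*(-1/1922) = 2190513 - 433/1922 = 4210165553/1922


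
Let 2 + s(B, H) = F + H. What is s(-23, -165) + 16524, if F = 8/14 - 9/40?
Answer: 4580057/280 ≈ 16357.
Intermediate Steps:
F = 97/280 (F = 8*(1/14) - 9*1/40 = 4/7 - 9/40 = 97/280 ≈ 0.34643)
s(B, H) = -463/280 + H (s(B, H) = -2 + (97/280 + H) = -463/280 + H)
s(-23, -165) + 16524 = (-463/280 - 165) + 16524 = -46663/280 + 16524 = 4580057/280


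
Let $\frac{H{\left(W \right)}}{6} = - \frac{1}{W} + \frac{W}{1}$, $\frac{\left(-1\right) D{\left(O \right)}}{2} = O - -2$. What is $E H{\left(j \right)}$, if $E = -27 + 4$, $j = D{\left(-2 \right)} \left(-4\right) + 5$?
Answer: $- \frac{3312}{5} \approx -662.4$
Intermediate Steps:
$D{\left(O \right)} = -4 - 2 O$ ($D{\left(O \right)} = - 2 \left(O - -2\right) = - 2 \left(O + 2\right) = - 2 \left(2 + O\right) = -4 - 2 O$)
$j = 5$ ($j = \left(-4 - -4\right) \left(-4\right) + 5 = \left(-4 + 4\right) \left(-4\right) + 5 = 0 \left(-4\right) + 5 = 0 + 5 = 5$)
$H{\left(W \right)} = - \frac{6}{W} + 6 W$ ($H{\left(W \right)} = 6 \left(- \frac{1}{W} + \frac{W}{1}\right) = 6 \left(- \frac{1}{W} + W 1\right) = 6 \left(- \frac{1}{W} + W\right) = 6 \left(W - \frac{1}{W}\right) = - \frac{6}{W} + 6 W$)
$E = -23$
$E H{\left(j \right)} = - 23 \left(- \frac{6}{5} + 6 \cdot 5\right) = - 23 \left(\left(-6\right) \frac{1}{5} + 30\right) = - 23 \left(- \frac{6}{5} + 30\right) = \left(-23\right) \frac{144}{5} = - \frac{3312}{5}$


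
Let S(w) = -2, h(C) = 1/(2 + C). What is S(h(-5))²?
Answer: 4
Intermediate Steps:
S(h(-5))² = (-2)² = 4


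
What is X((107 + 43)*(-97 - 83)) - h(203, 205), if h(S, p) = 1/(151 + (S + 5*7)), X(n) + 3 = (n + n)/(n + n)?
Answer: -779/389 ≈ -2.0026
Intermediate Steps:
X(n) = -2 (X(n) = -3 + (n + n)/(n + n) = -3 + (2*n)/((2*n)) = -3 + (2*n)*(1/(2*n)) = -3 + 1 = -2)
h(S, p) = 1/(186 + S) (h(S, p) = 1/(151 + (S + 35)) = 1/(151 + (35 + S)) = 1/(186 + S))
X((107 + 43)*(-97 - 83)) - h(203, 205) = -2 - 1/(186 + 203) = -2 - 1/389 = -779/389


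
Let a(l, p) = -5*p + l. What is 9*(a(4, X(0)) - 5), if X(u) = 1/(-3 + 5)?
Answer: -63/2 ≈ -31.500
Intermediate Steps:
X(u) = ½ (X(u) = 1/2 = ½)
a(l, p) = l - 5*p
9*(a(4, X(0)) - 5) = 9*((4 - 5*½) - 5) = 9*((4 - 5/2) - 5) = 9*(3/2 - 5) = 9*(-7/2) = -63/2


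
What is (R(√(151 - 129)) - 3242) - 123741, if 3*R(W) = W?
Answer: -126983 + √22/3 ≈ -1.2698e+5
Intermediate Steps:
R(W) = W/3
(R(√(151 - 129)) - 3242) - 123741 = (√(151 - 129)/3 - 3242) - 123741 = (√22/3 - 3242) - 123741 = (-3242 + √22/3) - 123741 = -126983 + √22/3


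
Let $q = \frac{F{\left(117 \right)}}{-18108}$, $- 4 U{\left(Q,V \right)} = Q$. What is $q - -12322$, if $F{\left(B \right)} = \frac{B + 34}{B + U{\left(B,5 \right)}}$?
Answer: $\frac{19579374443}{1588977} \approx 12322.0$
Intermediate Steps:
$U{\left(Q,V \right)} = - \frac{Q}{4}$
$F{\left(B \right)} = \frac{4 \left(34 + B\right)}{3 B}$ ($F{\left(B \right)} = \frac{B + 34}{B - \frac{B}{4}} = \frac{34 + B}{\frac{3}{4} B} = \left(34 + B\right) \frac{4}{3 B} = \frac{4 \left(34 + B\right)}{3 B}$)
$q = - \frac{151}{1588977}$ ($q = \frac{\frac{4}{3} \cdot \frac{1}{117} \left(34 + 117\right)}{-18108} = \frac{4}{3} \cdot \frac{1}{117} \cdot 151 \left(- \frac{1}{18108}\right) = \frac{604}{351} \left(- \frac{1}{18108}\right) = - \frac{151}{1588977} \approx -9.503 \cdot 10^{-5}$)
$q - -12322 = - \frac{151}{1588977} - -12322 = - \frac{151}{1588977} + 12322 = \frac{19579374443}{1588977}$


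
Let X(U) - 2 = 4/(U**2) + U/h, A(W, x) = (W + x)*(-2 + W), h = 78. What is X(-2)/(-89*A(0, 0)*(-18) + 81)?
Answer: 116/3159 ≈ 0.036720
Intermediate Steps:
A(W, x) = (-2 + W)*(W + x)
X(U) = 2 + 4/U**2 + U/78 (X(U) = 2 + (4/(U**2) + U/78) = 2 + (4/U**2 + U*(1/78)) = 2 + (4/U**2 + U/78) = 2 + 4/U**2 + U/78)
X(-2)/(-89*A(0, 0)*(-18) + 81) = (2 + 4/(-2)**2 + (1/78)*(-2))/(-89*(0**2 - 2*0 - 2*0 + 0*0)*(-18) + 81) = (2 + 4*(1/4) - 1/39)/(-89*(0 + 0 + 0 + 0)*(-18) + 81) = (2 + 1 - 1/39)/(-0*(-18) + 81) = 116/(39*(-89*0 + 81)) = 116/(39*(0 + 81)) = (116/39)/81 = (116/39)*(1/81) = 116/3159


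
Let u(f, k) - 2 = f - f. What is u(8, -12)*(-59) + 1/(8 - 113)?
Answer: -12391/105 ≈ -118.01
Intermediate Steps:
u(f, k) = 2 (u(f, k) = 2 + (f - f) = 2 + 0 = 2)
u(8, -12)*(-59) + 1/(8 - 113) = 2*(-59) + 1/(8 - 113) = -118 + 1/(-105) = -118 - 1/105 = -12391/105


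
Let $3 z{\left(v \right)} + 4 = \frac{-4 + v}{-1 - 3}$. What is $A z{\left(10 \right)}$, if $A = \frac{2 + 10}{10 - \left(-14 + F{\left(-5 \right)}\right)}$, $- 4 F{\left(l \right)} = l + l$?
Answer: $- \frac{44}{43} \approx -1.0233$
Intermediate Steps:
$F{\left(l \right)} = - \frac{l}{2}$ ($F{\left(l \right)} = - \frac{l + l}{4} = - \frac{2 l}{4} = - \frac{l}{2}$)
$z{\left(v \right)} = -1 - \frac{v}{12}$ ($z{\left(v \right)} = - \frac{4}{3} + \frac{\left(-4 + v\right) \frac{1}{-1 - 3}}{3} = - \frac{4}{3} + \frac{\left(-4 + v\right) \frac{1}{-4}}{3} = - \frac{4}{3} + \frac{\left(-4 + v\right) \left(- \frac{1}{4}\right)}{3} = - \frac{4}{3} + \frac{1 - \frac{v}{4}}{3} = - \frac{4}{3} - \left(- \frac{1}{3} + \frac{v}{12}\right) = -1 - \frac{v}{12}$)
$A = \frac{24}{43}$ ($A = \frac{2 + 10}{10 + \left(14 - \left(- \frac{1}{2}\right) \left(-5\right)\right)} = \frac{12}{10 + \left(14 - \frac{5}{2}\right)} = \frac{12}{10 + \frac{23}{2}} = \frac{12}{\frac{43}{2}} = 12 \cdot \frac{2}{43} = \frac{24}{43} \approx 0.55814$)
$A z{\left(10 \right)} = \frac{24 \left(-1 - \frac{5}{6}\right)}{43} = \frac{24}{43} \left(- \frac{11}{6}\right) = - \frac{44}{43}$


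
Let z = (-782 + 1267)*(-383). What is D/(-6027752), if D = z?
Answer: 185755/6027752 ≈ 0.030817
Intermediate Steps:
z = -185755 (z = 485*(-383) = -185755)
D = -185755
D/(-6027752) = -185755/(-6027752) = -185755*(-1/6027752) = 185755/6027752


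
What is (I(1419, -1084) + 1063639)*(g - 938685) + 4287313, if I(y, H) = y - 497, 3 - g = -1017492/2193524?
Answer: -547985873656047856/548381 ≈ -9.9928e+11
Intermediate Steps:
g = 1899516/548381 (g = 3 - (-1017492)/2193524 = 3 - 1*(-254373/548381) = 3 + 254373/548381 = 1899516/548381 ≈ 3.4639)
I(y, H) = -497 + y
(I(1419, -1084) + 1063639)*(g - 938685) + 4287313 = ((-497 + 1419) + 1063639)*(1899516/548381 - 938685) + 4287313 = (922 + 1063639)*(-514755119469/548381) + 4287313 = 1064561*(-514755119469/548381) + 4287313 = -547988224737038109/548381 + 4287313 = -547985873656047856/548381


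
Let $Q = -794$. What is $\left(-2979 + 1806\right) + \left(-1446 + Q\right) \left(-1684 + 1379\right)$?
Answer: $682027$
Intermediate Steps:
$\left(-2979 + 1806\right) + \left(-1446 + Q\right) \left(-1684 + 1379\right) = \left(-2979 + 1806\right) + \left(-1446 - 794\right) \left(-1684 + 1379\right) = -1173 - -683200 = -1173 + 683200 = 682027$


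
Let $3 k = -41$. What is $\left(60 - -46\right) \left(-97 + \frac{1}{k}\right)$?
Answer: $- \frac{421880}{41} \approx -10290.0$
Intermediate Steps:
$k = - \frac{41}{3}$ ($k = \frac{1}{3} \left(-41\right) = - \frac{41}{3} \approx -13.667$)
$\left(60 - -46\right) \left(-97 + \frac{1}{k}\right) = \left(60 - -46\right) \left(-97 + \frac{1}{- \frac{41}{3}}\right) = \left(60 + 46\right) \left(-97 - \frac{3}{41}\right) = 106 \left(- \frac{3980}{41}\right) = - \frac{421880}{41}$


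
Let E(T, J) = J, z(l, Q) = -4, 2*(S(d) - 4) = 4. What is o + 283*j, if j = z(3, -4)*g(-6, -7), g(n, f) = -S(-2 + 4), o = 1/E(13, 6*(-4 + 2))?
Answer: 81503/12 ≈ 6791.9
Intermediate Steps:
S(d) = 6 (S(d) = 4 + (½)*4 = 4 + 2 = 6)
o = -1/12 (o = 1/(6*(-4 + 2)) = 1/(6*(-2)) = 1/(-12) = -1/12 ≈ -0.083333)
g(n, f) = -6 (g(n, f) = -1*6 = -6)
j = 24 (j = -4*(-6) = 24)
o + 283*j = -1/12 + 283*24 = -1/12 + 6792 = 81503/12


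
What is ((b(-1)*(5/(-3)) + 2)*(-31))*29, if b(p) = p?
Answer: -9889/3 ≈ -3296.3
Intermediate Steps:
((b(-1)*(5/(-3)) + 2)*(-31))*29 = ((-5/(-3) + 2)*(-31))*29 = ((-5*(-1)/3 + 2)*(-31))*29 = ((-1*(-5/3) + 2)*(-31))*29 = ((5/3 + 2)*(-31))*29 = ((11/3)*(-31))*29 = -341/3*29 = -9889/3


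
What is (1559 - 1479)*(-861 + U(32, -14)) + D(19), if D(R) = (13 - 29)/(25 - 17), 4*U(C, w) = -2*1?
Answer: -68922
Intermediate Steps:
U(C, w) = -½ (U(C, w) = (-2*1)/4 = (¼)*(-2) = -½)
D(R) = -2 (D(R) = -16/8 = -16*⅛ = -2)
(1559 - 1479)*(-861 + U(32, -14)) + D(19) = (1559 - 1479)*(-861 - ½) - 2 = 80*(-1723/2) - 2 = -68920 - 2 = -68922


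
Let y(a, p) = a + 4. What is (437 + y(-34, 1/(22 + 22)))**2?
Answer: 165649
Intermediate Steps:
y(a, p) = 4 + a
(437 + y(-34, 1/(22 + 22)))**2 = (437 + (4 - 34))**2 = (437 - 30)**2 = 407**2 = 165649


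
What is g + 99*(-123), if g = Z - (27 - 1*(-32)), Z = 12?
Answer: -12224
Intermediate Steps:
g = -47 (g = 12 - (27 - 1*(-32)) = 12 - (27 + 32) = 12 - 1*59 = 12 - 59 = -47)
g + 99*(-123) = -47 + 99*(-123) = -47 - 12177 = -12224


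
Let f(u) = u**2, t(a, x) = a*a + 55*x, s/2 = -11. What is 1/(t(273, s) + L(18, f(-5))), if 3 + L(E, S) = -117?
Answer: 1/73199 ≈ 1.3661e-5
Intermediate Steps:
s = -22 (s = 2*(-11) = -22)
t(a, x) = a**2 + 55*x
L(E, S) = -120 (L(E, S) = -3 - 117 = -120)
1/(t(273, s) + L(18, f(-5))) = 1/((273**2 + 55*(-22)) - 120) = 1/((74529 - 1210) - 120) = 1/(73319 - 120) = 1/73199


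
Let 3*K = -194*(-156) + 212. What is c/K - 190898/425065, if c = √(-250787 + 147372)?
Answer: -190898/425065 + 3*I*√103415/30476 ≈ -0.4491 + 0.031656*I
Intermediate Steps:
c = I*√103415 (c = √(-103415) = I*√103415 ≈ 321.58*I)
K = 30476/3 (K = (-194*(-156) + 212)/3 = (30264 + 212)/3 = (⅓)*30476 = 30476/3 ≈ 10159.)
c/K - 190898/425065 = (I*√103415)/(30476/3) - 190898/425065 = (I*√103415)*(3/30476) - 190898*1/425065 = 3*I*√103415/30476 - 190898/425065 = -190898/425065 + 3*I*√103415/30476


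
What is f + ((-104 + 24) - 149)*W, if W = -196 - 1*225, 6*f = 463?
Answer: 578917/6 ≈ 96486.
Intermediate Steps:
f = 463/6 (f = (⅙)*463 = 463/6 ≈ 77.167)
W = -421 (W = -196 - 225 = -421)
f + ((-104 + 24) - 149)*W = 463/6 + ((-104 + 24) - 149)*(-421) = 463/6 + (-80 - 149)*(-421) = 463/6 - 229*(-421) = 463/6 + 96409 = 578917/6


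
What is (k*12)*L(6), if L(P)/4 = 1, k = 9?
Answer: 432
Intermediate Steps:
L(P) = 4 (L(P) = 4*1 = 4)
(k*12)*L(6) = (9*12)*4 = 108*4 = 432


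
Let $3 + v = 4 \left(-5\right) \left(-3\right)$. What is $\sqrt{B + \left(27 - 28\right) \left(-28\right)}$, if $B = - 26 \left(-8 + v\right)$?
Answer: $i \sqrt{1246} \approx 35.299 i$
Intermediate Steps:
$v = 57$ ($v = -3 + 4 \left(-5\right) \left(-3\right) = -3 - -60 = -3 + 60 = 57$)
$B = -1274$ ($B = - 26 \left(-8 + 57\right) = \left(-26\right) 49 = -1274$)
$\sqrt{B + \left(27 - 28\right) \left(-28\right)} = \sqrt{-1274 + \left(27 - 28\right) \left(-28\right)} = \sqrt{-1274 - -28} = \sqrt{-1274 + 28} = \sqrt{-1246} = i \sqrt{1246}$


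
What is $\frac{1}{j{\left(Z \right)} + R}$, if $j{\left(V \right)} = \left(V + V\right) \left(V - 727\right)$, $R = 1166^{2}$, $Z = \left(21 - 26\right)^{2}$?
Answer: $\frac{1}{1324456} \approx 7.5503 \cdot 10^{-7}$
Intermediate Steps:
$Z = 25$ ($Z = \left(-5\right)^{2} = 25$)
$R = 1359556$
$j{\left(V \right)} = 2 V \left(-727 + V\right)$
$\frac{1}{j{\left(Z \right)} + R} = \frac{1}{2 \cdot 25 \left(-727 + 25\right) + 1359556} = \frac{1}{2 \cdot 25 \left(-702\right) + 1359556} = \frac{1}{-35100 + 1359556} = \frac{1}{1324456}$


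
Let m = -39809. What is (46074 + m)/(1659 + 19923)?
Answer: 6265/21582 ≈ 0.29029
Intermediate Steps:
(46074 + m)/(1659 + 19923) = (46074 - 39809)/(1659 + 19923) = 6265/21582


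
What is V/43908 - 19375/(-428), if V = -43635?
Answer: 34668405/783026 ≈ 44.275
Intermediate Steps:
V/43908 - 19375/(-428) = -43635/43908 - 19375/(-428) = -43635*1/43908 - 19375*(-1/428) = -14545/14636 + 19375/428 = 34668405/783026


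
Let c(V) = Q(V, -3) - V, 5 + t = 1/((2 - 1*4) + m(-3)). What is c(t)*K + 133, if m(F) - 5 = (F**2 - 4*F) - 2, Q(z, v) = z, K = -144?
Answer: 133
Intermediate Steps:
m(F) = 3 + F**2 - 4*F (m(F) = 5 + ((F**2 - 4*F) - 2) = 5 + (-2 + F**2 - 4*F) = 3 + F**2 - 4*F)
t = -109/22 (t = -5 + 1/((2 - 1*4) + (3 + (-3)**2 - 4*(-3))) = -5 + 1/((2 - 4) + (3 + 9 + 12)) = -5 + 1/(-2 + 24) = -5 + 1/22 = -109/22 ≈ -4.9545)
c(V) = 0 (c(V) = V - V = 0)
c(t)*K + 133 = 0*(-144) + 133 = 0 + 133 = 133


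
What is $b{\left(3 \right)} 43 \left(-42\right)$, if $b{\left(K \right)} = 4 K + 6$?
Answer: $-32508$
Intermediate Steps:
$b{\left(K \right)} = 6 + 4 K$
$b{\left(3 \right)} 43 \left(-42\right) = \left(6 + 4 \cdot 3\right) 43 \left(-42\right) = \left(6 + 12\right) 43 \left(-42\right) = 18 \cdot 43 \left(-42\right) = 774 \left(-42\right) = -32508$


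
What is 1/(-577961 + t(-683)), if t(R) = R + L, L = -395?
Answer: -1/579039 ≈ -1.7270e-6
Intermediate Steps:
t(R) = -395 + R (t(R) = R - 395 = -395 + R)
1/(-577961 + t(-683)) = 1/(-577961 + (-395 - 683)) = 1/(-577961 - 1078) = 1/(-579039) = -1/579039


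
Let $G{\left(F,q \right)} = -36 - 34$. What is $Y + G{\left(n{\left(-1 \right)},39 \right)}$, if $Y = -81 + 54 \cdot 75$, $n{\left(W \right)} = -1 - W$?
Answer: $3899$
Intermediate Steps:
$G{\left(F,q \right)} = -70$ ($G{\left(F,q \right)} = -36 - 34 = -70$)
$Y = 3969$ ($Y = -81 + 4050 = 3969$)
$Y + G{\left(n{\left(-1 \right)},39 \right)} = 3969 - 70 = 3899$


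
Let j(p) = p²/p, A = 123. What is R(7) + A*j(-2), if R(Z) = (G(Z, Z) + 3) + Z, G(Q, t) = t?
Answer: -229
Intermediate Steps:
j(p) = p
R(Z) = 3 + 2*Z (R(Z) = (Z + 3) + Z = (3 + Z) + Z = 3 + 2*Z)
R(7) + A*j(-2) = (3 + 2*7) + 123*(-2) = (3 + 14) - 246 = 17 - 246 = -229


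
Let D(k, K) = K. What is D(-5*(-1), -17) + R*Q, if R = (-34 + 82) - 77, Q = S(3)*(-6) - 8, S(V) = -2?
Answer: -133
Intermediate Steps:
Q = 4 (Q = -2*(-6) - 8 = 12 - 8 = 4)
R = -29 (R = 48 - 77 = -29)
D(-5*(-1), -17) + R*Q = -17 - 29*4 = -17 - 116 = -133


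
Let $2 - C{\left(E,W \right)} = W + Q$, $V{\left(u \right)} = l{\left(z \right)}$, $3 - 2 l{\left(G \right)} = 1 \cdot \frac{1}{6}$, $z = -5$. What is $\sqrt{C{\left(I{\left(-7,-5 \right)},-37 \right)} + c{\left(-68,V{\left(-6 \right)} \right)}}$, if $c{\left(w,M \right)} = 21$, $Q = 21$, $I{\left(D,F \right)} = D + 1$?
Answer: $\sqrt{39} \approx 6.245$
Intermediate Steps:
$l{\left(G \right)} = \frac{17}{12}$ ($l{\left(G \right)} = \frac{3}{2} - \frac{1 \cdot \frac{1}{6}}{2} = \frac{3}{2} - \frac{1}{12} = \frac{17}{12}$)
$V{\left(u \right)} = \frac{17}{12}$
$I{\left(D,F \right)} = 1 + D$
$C{\left(E,W \right)} = -19 - W$ ($C{\left(E,W \right)} = 2 - \left(W + 21\right) = 2 - \left(21 + W\right) = -19 - W$)
$\sqrt{C{\left(I{\left(-7,-5 \right)},-37 \right)} + c{\left(-68,V{\left(-6 \right)} \right)}} = \sqrt{\left(-19 - -37\right) + 21} = \sqrt{\left(-19 + 37\right) + 21} = \sqrt{18 + 21} = \sqrt{39}$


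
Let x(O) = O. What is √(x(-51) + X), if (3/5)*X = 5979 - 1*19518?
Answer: 2*I*√5654 ≈ 150.39*I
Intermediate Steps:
X = -22565 (X = 5*(5979 - 1*19518)/3 = 5*(5979 - 19518)/3 = (5/3)*(-13539) = -22565)
√(x(-51) + X) = √(-51 - 22565) = √(-22616) = 2*I*√5654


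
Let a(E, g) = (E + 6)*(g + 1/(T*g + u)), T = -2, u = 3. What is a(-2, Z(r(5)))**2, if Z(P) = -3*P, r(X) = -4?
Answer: 1008016/441 ≈ 2285.8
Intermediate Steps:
a(E, g) = (6 + E)*(g + 1/(3 - 2*g)) (a(E, g) = (E + 6)*(g + 1/(-2*g + 3)) = (6 + E)*(g + 1/(3 - 2*g)))
a(-2, Z(r(5)))**2 = ((-6 - 1*(-2) - (-54)*(-4) + 12*(-3*(-4))**2 - 3*(-2)*(-3*(-4)) + 2*(-2)*(-3*(-4))**2)/(-3 + 2*(-3*(-4))))**2 = ((-6 + 2 - 18*12 + 12*12**2 - 3*(-2)*12 + 2*(-2)*12**2)/(-3 + 2*12))**2 = ((-6 + 2 - 216 + 12*144 + 72 + 2*(-2)*144)/(-3 + 24))**2 = ((-6 + 2 - 216 + 1728 + 72 - 576)/21)**2 = ((1/21)*1004)**2 = (1004/21)**2 = 1008016/441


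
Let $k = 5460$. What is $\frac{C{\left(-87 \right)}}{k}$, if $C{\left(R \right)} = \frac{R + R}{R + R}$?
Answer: $\frac{1}{5460} \approx 0.00018315$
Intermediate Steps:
$C{\left(R \right)} = 1$ ($C{\left(R \right)} = \frac{2 R}{2 R} = 2 R \frac{1}{2 R} = 1$)
$\frac{C{\left(-87 \right)}}{k} = 1 \cdot \frac{1}{5460} = \frac{1}{5460}$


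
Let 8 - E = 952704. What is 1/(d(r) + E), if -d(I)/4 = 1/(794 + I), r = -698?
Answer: -24/22864705 ≈ -1.0497e-6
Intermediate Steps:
d(I) = -4/(794 + I)
E = -952696 (E = 8 - 1*952704 = 8 - 952704 = -952696)
1/(d(r) + E) = 1/(-4/(794 - 698) - 952696) = 1/(-4/96 - 952696) = 1/(-4*1/96 - 952696) = 1/(-1/24 - 952696) = 1/(-22864705/24) = -24/22864705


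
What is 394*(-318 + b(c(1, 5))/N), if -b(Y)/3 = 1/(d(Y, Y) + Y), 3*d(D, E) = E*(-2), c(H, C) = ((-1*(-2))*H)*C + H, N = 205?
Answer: -282537006/2255 ≈ -1.2529e+5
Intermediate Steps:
c(H, C) = H + 2*C*H (c(H, C) = (2*H)*C + H = 2*C*H + H = H + 2*C*H)
d(D, E) = -2*E/3 (d(D, E) = (E*(-2))/3 = (-2*E)/3 = -2*E/3)
b(Y) = -9/Y (b(Y) = -3/(-2*Y/3 + Y) = -3*3/Y = -9/Y)
394*(-318 + b(c(1, 5))/N) = 394*(-318 - 9/(1 + 2*5)/205) = 394*(-318 - 9/(1 + 10)*(1/205)) = 394*(-318 - 9/(1*11)*(1/205)) = 394*(-318 - 9/11*(1/205)) = 394*(-318 - 9*1/11*(1/205)) = 394*(-318 - 9/11*1/205) = 394*(-318 - 9/2255) = 394*(-717099/2255) = -282537006/2255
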